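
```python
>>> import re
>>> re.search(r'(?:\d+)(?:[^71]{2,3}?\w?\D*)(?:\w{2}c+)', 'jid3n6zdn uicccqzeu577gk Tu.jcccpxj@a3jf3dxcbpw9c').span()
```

(3, 15)

Pattern: one or more of a digit (non-capturing group); then 2 to 3 of any character except [71] (lazy), then optionally a word character, then zero or more of a non-digit (non-capturing group); then exactly 2 of a word character, then one or more of the literal 'c' (non-capturing group).
`search` walks the string left to right and returns the first match it finds.
The match spans [3:15] → '3n6zdn uiccc'.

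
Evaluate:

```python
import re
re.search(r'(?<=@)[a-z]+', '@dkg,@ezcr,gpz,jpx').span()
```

Lookahead/lookbehind check context without consuming it, so the matched span excludes the asserted characters.
Unlike `match`, `search` isn't anchored — it looks for the pattern anywhere in the string.
The match spans [1:4] → 'dkg'.

(1, 4)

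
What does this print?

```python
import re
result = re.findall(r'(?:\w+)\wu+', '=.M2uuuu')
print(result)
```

['M2uuuu']

The pattern matches one or more of a word character (non-capturing group); then a word character, then one or more of a literal 'u'.
Walking the string: at [2:8] → 'M2uuuu'.
Since nothing is captured, `findall` lists the 1 matched substring directly.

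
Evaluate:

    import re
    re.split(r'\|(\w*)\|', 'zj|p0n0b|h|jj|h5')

The group in the pattern means `split` returns the separators' captures alongside the pieces.

['zj', 'p0n0b', 'h', 'jj', 'h5']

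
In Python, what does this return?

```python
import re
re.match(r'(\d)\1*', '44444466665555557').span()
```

(0, 6)

`re.match` only tries the pattern at the start of the string.
The match spans [0:6] → '444444'.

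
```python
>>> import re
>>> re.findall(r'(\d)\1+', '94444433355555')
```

['4', '3', '5']

`\1` has to match the exact text group 1 already captured.
Walking the string: at [1:6] match '44444', group 1 = '4'; at [6:9] match '333', group 1 = '3'; at [9:14] match '55555', group 1 = '5'.
Because there's exactly one group, `findall` drops the full match and keeps group 1 from each hit.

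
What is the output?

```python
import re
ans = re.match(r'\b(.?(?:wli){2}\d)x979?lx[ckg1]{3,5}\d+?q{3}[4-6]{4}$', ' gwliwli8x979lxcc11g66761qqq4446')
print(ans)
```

The pattern matches a word boundary (`\b`, zero-width); then optionally any character, then the literal 'wli' repeated 2 times, then a digit (captured); then the literal 'x97', then optionally the literal '9', then the literal 'lx'; then 3 to 5 of one of [ckg1], then one or more of a digit (lazy), then exactly 3 of the literal 'q'; then exactly 4 of a character in [4-6]; then anchored at the end.
`re.match` only tries the pattern at the start of the string.
Here the pattern fails at index 0, so the call returns None.

None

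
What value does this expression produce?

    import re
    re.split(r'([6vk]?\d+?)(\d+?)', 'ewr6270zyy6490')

['ewr', '62', '7', '0zyy', '64', '9', '0']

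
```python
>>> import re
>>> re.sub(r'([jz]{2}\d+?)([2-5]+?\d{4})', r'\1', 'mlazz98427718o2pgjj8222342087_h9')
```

'mlazz988o2pgjj82087_h9'

A `+?`/`*?`/`{m,n}?` starts at its minimum and grows only as far as needed for what follows to match.
Each match is replaced using the text its own group 1 captured.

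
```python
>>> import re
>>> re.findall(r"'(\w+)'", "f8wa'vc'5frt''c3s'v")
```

['vc', 'c3s']

`findall` collects group 1 from each match (2 total).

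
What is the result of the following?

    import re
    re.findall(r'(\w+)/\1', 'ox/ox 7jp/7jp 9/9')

['ox', '7jp', '9']

A backreference is literal: `\1` must see the identical characters the first group matched.
One capturing group, so `findall` returns just the captured substring from each match — 3 in all.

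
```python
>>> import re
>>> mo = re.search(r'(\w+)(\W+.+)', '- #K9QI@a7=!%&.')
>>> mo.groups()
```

('K9QI', '@a7=!%&.')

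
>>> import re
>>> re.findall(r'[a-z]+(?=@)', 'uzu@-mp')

Lookahead/lookbehind check context without consuming it, so the matched span excludes the asserted characters.
Walking the string: at [0:3] → 'uzu'.
Since nothing is captured, `findall` lists the 1 matched substring directly.

['uzu']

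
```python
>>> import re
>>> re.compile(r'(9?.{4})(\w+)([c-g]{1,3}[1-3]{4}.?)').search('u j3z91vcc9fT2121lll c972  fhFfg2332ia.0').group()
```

'972  fhFfg2332i'

Pattern: optionally the literal '9', then exactly 4 of any character (captured); then one or more of a word character (captured); then 1 to 3 of a character in [c-g], then exactly 4 of a character in [1-3], then optionally any character (captured).
`re.search` scans for the first position where the pattern succeeds.
The match spans [22:37] → '972  fhFfg2332i'.
Captured: group 1 = '972  ', group 2 = 'fhFf', group 3 = 'g2332i'.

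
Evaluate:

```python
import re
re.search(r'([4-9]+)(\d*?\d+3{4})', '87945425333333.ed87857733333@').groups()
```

('879454', '25333333')

This matches one or more of a character in [4-9] (captured); then zero or more of a digit (lazy), then one or more of a digit, then exactly 4 of the literal '3' (captured).
`re.search` scans for the first position where the pattern succeeds.
The match spans [0:14] → '87945425333333'.
Captured: group 1 = '879454', group 2 = '25333333'.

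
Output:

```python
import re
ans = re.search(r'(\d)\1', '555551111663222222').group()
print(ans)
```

The backreference `\1` re-matches whatever the first group consumed, character for character.
`re.search` tries every starting position until one works.
The match spans [0:2] → '55'.
Captured: group 1 = '5'.

55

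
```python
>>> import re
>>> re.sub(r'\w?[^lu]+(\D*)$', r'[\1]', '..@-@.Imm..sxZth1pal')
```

'[l]'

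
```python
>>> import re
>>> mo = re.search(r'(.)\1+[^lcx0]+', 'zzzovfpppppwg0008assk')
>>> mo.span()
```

`\1` is not a pattern — it's the concrete string captured by group 1, re-applied verbatim.
The match spans [0:13] → 'zzzovfpppppwg'.

(0, 13)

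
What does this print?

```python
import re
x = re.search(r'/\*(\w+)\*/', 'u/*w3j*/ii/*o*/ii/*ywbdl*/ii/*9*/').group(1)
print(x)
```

w3j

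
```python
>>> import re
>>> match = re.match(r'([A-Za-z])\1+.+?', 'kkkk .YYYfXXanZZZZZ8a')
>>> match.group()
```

The backreference `\1` re-matches whatever the first group consumed, character for character.
With `match`, the pattern is implicitly anchored at the beginning.
The match spans [0:5] → 'kkkk '.
Captured: group 1 = 'k'.

'kkkk '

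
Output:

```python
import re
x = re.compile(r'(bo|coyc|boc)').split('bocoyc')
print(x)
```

Alternation isn't longest-match — the leftmost alternative that fits at this position is chosen.
Matches to split on: at [0:2] → 'bo'; at [2:6] → 'coyc'.
Because the pattern has a capturing group, `split` also inserts each captured text between the pieces.

['', 'bo', '', 'coyc', '']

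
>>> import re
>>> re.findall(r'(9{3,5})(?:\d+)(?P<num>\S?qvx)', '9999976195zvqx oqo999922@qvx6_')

[('9999', '@qvx')]

Pattern: 3 to 5 of a literal '9' (captured); then one or more of a digit (non-capturing group); then optionally a non-whitespace character, then the literal 'qvx' (captured as 'num').
Walking the string: at [18:28] match '999922@qvx', groups = ('9999', '@qvx').
Multiple groups make `findall` return tuples — one 2-tuple for the one match.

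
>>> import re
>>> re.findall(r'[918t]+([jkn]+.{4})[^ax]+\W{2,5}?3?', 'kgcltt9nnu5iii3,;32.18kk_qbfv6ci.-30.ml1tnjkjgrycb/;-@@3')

['nnu5ii']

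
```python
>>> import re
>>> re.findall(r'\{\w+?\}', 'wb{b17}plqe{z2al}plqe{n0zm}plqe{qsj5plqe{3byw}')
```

['{b17}', '{z2al}', '{n0zm}', '{3byw}']

Matches: at [2:7] → '{b17}'; at [11:17] → '{z2al}'; at [21:27] → '{n0zm}'; at [40:46] → '{3byw}'.
`findall` yields the raw match text (4 of them) because the pattern has no groups.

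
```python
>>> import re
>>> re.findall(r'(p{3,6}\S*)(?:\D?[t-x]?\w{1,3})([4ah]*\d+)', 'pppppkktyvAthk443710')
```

[('pppppkktyvAthk4437', '0')]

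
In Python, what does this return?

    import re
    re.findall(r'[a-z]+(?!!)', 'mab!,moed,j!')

['ma', 'moed']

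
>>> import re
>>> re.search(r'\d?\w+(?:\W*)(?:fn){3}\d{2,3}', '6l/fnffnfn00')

Pattern: optionally a digit, then one or more of a word character; then zero or more of a non-word character (non-capturing group); then the literal 'fn' repeated 3 times, then 2 to 3 of a digit.
`re.search` scans for the first position where the pattern succeeds.
Here no position works, so the call returns None.

None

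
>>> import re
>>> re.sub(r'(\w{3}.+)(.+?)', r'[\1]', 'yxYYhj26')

'[yxYYhj2]'

This matches exactly 3 of a word character, then one or more of any character (captured); then one or more of any character (lazy) (captured).
Matches: at [0:8] → 'yxYYhj26'.
Each match is replaced using the text its own group 1 captured.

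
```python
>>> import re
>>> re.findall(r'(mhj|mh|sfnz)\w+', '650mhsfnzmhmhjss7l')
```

['mh']

Scanning left to right: at [3:18] match 'mhsfnzmhmhjss7l', group 1 = 'mh'.
`findall` collects group 1 from the one match (1 total).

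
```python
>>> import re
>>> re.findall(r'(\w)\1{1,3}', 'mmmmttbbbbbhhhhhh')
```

`\1` is not a pattern — it's the concrete string captured by group 1, re-applied verbatim.
Because there's exactly one group, `findall` drops the full match and keeps group 1 from each hit.

['m', 't', 'b', 'h', 'h']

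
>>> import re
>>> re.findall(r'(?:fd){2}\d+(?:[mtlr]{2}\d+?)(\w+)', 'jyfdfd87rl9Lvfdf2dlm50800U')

The pattern matches the literal 'fd' repeated 2 times, then one or more of a digit; then exactly 2 of one of [mtlr], then one or more of a digit (lazy) (non-capturing group); then one or more of a word character (captured).
Scanning left to right: at [2:26] match 'fdfd87rl9Lvfdf2dlm50800U', group 1 = 'Lvfdf2dlm50800U'.
One capturing group, so `findall` returns just the captured substring from the one match — 1 in all.

['Lvfdf2dlm50800U']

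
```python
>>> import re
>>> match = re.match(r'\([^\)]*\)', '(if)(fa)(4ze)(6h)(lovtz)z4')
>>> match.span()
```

(0, 4)

With `match`, the pattern is implicitly anchored at the beginning.
The match spans [0:4] → '(if)'.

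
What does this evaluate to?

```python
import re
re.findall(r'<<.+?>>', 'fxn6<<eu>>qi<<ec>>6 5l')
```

['<<eu>>', '<<ec>>']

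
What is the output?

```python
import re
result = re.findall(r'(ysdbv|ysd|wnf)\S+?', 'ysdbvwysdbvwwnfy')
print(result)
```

The regex engine tests alternatives in the order written; an earlier branch that matches wins even if a later one would match more.
With a single group, `findall` returns only what that group captured — 3 items.

['ysdbv', 'ysdbv', 'wnf']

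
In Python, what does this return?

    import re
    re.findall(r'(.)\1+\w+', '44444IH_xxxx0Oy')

['4']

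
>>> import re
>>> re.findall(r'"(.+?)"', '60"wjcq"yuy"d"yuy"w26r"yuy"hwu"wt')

['wjcq', 'd', 'w26r', 'hwu']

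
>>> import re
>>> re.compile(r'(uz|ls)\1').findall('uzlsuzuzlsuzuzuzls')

A backreference is literal: `\1` must see the identical characters the first group matched.
Matches: at [4:8] match 'uzuz', group 1 = 'uz'; at [10:14] match 'uzuz', group 1 = 'uz'.
One capturing group, so `findall` returns just the captured substring from each match — 2 in all.

['uz', 'uz']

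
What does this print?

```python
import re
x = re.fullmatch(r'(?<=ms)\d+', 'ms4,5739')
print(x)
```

None

Lookahead/lookbehind check context without consuming it, so the matched span excludes the asserted characters.
`re.fullmatch` is like wrapping the pattern in `^…$` (in single-line mode).
Here there's no way to consume every character, so the call returns None.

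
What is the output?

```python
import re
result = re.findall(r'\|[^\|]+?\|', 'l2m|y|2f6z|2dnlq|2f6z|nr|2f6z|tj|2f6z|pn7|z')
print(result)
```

['|y|', '|2dnlq|', '|nr|', '|tj|', '|pn7|']

No capturing groups, so `findall` returns the 5 full match strings.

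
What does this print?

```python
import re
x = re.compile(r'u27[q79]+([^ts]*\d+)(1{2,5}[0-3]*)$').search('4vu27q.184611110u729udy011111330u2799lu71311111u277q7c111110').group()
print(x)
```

u27q.184611110u729udy011111330u2799lu71311111u277q7c111110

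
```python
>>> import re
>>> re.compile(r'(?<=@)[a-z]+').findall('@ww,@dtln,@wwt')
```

['ww', 'dtln', 'wwt']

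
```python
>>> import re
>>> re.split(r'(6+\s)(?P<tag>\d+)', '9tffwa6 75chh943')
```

This matches one or more of a literal '6', then whitespace (captured); then one or more of a digit (captured as 'tag').
Matches to split on: at [6:10] → '6 75'.
`re.split` interleaves the captured-group text with the surrounding fragments.

['9tffwa', '6 ', '75', 'chh943']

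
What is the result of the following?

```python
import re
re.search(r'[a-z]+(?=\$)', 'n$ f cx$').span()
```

(0, 1)

Because the assertion is zero-width, the text it checks is not consumed and won't appear in the result.
Unlike `match`, `search` isn't anchored — it looks for the pattern anywhere in the string.
The match spans [0:1] → 'n'.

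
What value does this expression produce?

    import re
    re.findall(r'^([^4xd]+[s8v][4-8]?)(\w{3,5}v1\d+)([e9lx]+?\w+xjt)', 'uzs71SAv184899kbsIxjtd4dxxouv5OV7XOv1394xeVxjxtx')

[('uzs7', '1SAv18489', '9kbsIxjt')]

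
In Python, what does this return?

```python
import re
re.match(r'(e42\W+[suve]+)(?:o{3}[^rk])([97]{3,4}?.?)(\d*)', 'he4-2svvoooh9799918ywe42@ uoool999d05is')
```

This matches the literal 'e42', then one or more of a non-word character, then one or more of one of [suve] (captured); then exactly 3 of the literal 'o', then any character except [rk] (non-capturing group); then 3 to 4 of one of [97] (lazy), then optionally any character (captured); then zero or more of a digit (captured).
`match` is anchored at position 0; if the pattern doesn't fit there, it returns None.
Here position 0 doesn't satisfy it, so the call returns None.

None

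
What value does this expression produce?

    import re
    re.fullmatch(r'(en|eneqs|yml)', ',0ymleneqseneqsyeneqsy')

None

`re.fullmatch` requires the pattern to consume the entire string.
Here the pattern can't cover the whole string, so the call returns None.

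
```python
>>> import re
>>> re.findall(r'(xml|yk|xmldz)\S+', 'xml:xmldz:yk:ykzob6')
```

Scanning left to right: at [0:19] match 'xml:xmldz:yk:ykzob6', group 1 = 'xml'.
With a single group, `findall` returns only what that group captured — 1 item.

['xml']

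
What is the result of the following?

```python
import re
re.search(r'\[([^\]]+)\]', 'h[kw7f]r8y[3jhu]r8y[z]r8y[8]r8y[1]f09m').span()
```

`search` walks the string left to right and returns the first match it finds.
The match spans [1:7] → '[kw7f]'.
Captured: group 1 = 'kw7f'.

(1, 7)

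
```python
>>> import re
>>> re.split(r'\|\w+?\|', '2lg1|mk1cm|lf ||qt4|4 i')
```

The string is cut at each match, leaving 3 pieces.

['2lg1', 'lf |', '4 i']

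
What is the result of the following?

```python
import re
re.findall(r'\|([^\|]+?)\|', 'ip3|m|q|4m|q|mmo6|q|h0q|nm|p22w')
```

['m', '4m', 'mmo6', 'h0q']

Scanning left to right: at [3:6] match '|m|', group 1 = 'm'; at [7:11] match '|4m|', group 1 = '4m'; at [12:18] match '|mmo6|', group 1 = 'mmo6'; at [19:24] match '|h0q|', group 1 = 'h0q'.
One capturing group, so `findall` returns just the captured substring from each match — 4 in all.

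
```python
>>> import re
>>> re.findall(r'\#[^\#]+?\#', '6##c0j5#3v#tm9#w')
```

['#c0j5#', '#tm9#']

Scanning left to right: at [2:8] → '#c0j5#'; at [10:15] → '#tm9#'.
With no groups in the pattern, `findall` gives back each whole match — 2 here.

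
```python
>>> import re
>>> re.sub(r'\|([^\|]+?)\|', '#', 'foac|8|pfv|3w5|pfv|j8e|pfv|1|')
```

'foac#pfv#pfv#pfv#'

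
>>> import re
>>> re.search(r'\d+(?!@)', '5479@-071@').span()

The negative lookaround is zero-width — it rules out positions where the adjacent text would match, without consuming anything.
Unlike `match`, `search` isn't anchored — it looks for the pattern anywhere in the string.
The match spans [0:3] → '547'.

(0, 3)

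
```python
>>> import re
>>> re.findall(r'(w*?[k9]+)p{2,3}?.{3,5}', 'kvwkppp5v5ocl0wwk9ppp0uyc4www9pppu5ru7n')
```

The pattern matches zero or more of a literal 'w' (lazy), then one or more of one of [k9] (captured); then 2 to 3 of the literal 'p' (lazy), then 3 to 5 of any character.
Walking the string: at [2:11] match 'wkppp5v5o', group 1 = 'wk'; at [14:25] match 'wwk9ppp0uyc', group 1 = 'wwk9'; at [26:37] match 'www9pppu5ru', group 1 = 'www9'.
Because there's exactly one group, `findall` drops the full match and keeps group 1 from each hit.

['wk', 'wwk9', 'www9']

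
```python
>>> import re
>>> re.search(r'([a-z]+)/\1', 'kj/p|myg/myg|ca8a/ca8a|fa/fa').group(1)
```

A backreference is literal: `\1` must see the identical characters the first group matched.
`search` walks the string left to right and returns the first match it finds.
The match spans [5:12] → 'myg/myg'.
Captured: group 1 = 'myg'.

'myg'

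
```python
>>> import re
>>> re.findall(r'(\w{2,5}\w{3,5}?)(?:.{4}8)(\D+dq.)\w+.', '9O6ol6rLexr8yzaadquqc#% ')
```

Multiple groups make `findall` return tuples — one 2-tuple for the one match.

[('9O6ol6r', 'yzaadqu')]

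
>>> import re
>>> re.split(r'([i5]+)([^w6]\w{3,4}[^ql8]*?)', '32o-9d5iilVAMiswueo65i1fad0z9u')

This matches one or more of one of [i5] (captured); then any character except [w6], then 3 to 4 of a word character, then zero or more of any character except [ql8] (lazy) (captured).
The group in the pattern means `split` returns the separators' captures alongside the pieces.

['32o-9d', '5ii', 'lVAMi', 'swueo6', '5i', '1fad0', 'z9u']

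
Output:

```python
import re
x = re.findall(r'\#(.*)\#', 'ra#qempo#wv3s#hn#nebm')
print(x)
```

`findall` collects group 1 from the one match (1 total).

['qempo#wv3s#hn']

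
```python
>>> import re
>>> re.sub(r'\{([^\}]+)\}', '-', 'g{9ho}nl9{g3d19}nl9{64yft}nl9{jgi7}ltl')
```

'g-nl9-nl9-nl9-ltl'

Every occurrence is swapped for '-'.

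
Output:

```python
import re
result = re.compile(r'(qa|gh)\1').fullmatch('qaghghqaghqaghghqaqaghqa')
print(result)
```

None

`\1` is not a pattern — it's the concrete string captured by group 1, re-applied verbatim.
`re.fullmatch` requires the pattern to consume the entire string.
Here the string isn't matched end-to-end, so the call returns None.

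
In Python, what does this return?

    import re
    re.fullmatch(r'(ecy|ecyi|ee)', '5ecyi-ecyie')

None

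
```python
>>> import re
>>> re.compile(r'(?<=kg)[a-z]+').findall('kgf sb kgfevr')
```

The positive lookaround only admits positions where the adjacent text matches; those characters stay outside the span.
Scanning left to right: at [2:3] → 'f'; at [9:13] → 'fevr'.
Since nothing is captured, `findall` lists the 2 matched substrings directly.

['f', 'fevr']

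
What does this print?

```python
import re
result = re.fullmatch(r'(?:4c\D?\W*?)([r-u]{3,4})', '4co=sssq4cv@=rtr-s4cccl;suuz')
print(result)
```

Pattern: the literal '4c', then optionally a non-digit, then zero or more of a non-word character (lazy) (non-capturing group); then 3 to 4 of a character in [r-u] (captured).
`fullmatch` succeeds only if the pattern covers the string from start to end.
Here the pattern can't cover the whole string, so the call returns None.

None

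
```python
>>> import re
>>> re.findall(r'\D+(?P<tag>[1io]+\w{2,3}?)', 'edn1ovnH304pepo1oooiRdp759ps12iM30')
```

['1ovn', '1oooiRd', '12i']

With a single group, `findall` returns only what that group captured — 3 items.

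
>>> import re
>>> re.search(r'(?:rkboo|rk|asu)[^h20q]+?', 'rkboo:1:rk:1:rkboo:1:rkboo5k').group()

Branches in `(...|...)` are attempted left-to-right; the first branch that allows the whole pattern to succeed is taken.
Unlike `match`, `search` isn't anchored — it looks for the pattern anywhere in the string.
The match spans [0:6] → 'rkboo:'.

'rkboo:'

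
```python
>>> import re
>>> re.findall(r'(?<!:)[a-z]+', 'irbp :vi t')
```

`(?!…)`/`(?<!…)` only lets a position through if the neighbouring text does NOT match; no characters are consumed.
Walking the string: at [0:4] → 'irbp'; at [7:8] → 'i'; at [9:10] → 't'.
No capturing groups, so `findall` returns the 3 full match strings.

['irbp', 'i', 't']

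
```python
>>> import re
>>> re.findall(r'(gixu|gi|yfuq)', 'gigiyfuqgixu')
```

['gi', 'gi', 'yfuq', 'gixu']

Alternation isn't longest-match — the leftmost alternative that fits at this position is chosen.
Scanning left to right: at [0:2] match 'gi', group 1 = 'gi'; at [2:4] match 'gi', group 1 = 'gi'; at [4:8] match 'yfuq', group 1 = 'yfuq'; at [8:12] match 'gixu', group 1 = 'gixu'.
One capturing group, so `findall` returns just the captured substring from each match — 4 in all.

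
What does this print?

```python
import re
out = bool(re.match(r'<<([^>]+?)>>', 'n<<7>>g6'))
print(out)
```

`re.match` won't scan ahead — the pattern has to work from the very first character.
Here the string doesn't start with a match, so the call returns None, and `bool(None)` is False.

False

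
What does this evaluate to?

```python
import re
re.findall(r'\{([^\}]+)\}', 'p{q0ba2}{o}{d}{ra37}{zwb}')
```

['q0ba2', 'o', 'd', 'ra37', 'zwb']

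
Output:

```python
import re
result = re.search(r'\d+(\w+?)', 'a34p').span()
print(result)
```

(1, 4)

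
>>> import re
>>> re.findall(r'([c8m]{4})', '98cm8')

['8cm8']

Because there's exactly one group, `findall` drops the full match and keeps group 1 from the one hit.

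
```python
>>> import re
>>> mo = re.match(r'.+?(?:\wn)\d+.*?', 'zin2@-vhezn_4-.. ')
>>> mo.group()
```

This matches one or more of any character (lazy); then a word character, then the literal 'n' (non-capturing group); then one or more of a digit, then zero or more of any character (lazy).
A `+?`/`*?`/`{m,n}?` starts at its minimum and grows only as far as needed for what follows to match.
With `match`, the pattern is implicitly anchored at the beginning.
The match spans [0:4] → 'zin2'.

'zin2'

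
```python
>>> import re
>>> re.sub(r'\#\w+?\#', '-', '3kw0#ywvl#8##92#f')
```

'3kw0-8#-f'

`sub` substitutes '-' at each match site.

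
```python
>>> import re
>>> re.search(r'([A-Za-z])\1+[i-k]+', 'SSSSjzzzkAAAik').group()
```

'SSSSj'

`\1` has to match the exact text group 1 already captured.
`search` walks the string left to right and returns the first match it finds.
The match spans [0:5] → 'SSSSj'.
Captured: group 1 = 'S'.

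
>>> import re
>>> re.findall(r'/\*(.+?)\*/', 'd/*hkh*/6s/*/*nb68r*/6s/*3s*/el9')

A non-greedy quantifier consumes as few characters as it can — just enough that the remainder of the pattern still matches from where it stops; whatever follows it matches normally.
Matches: at [1:8] match '/*hkh*/', group 1 = 'hkh'; at [10:21] match '/*/*nb68r*/', group 1 = '/*nb68r'; at [23:29] match '/*3s*/', group 1 = '3s'.
One capturing group, so `findall` returns just the captured substring from each match — 3 in all.

['hkh', '/*nb68r', '3s']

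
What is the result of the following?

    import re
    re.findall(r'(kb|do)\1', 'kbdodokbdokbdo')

['do']

The backreference `\1` re-matches whatever the first group consumed, character for character.
Walking the string: at [2:6] match 'dodo', group 1 = 'do'.
`findall` collects group 1 from the one match (1 total).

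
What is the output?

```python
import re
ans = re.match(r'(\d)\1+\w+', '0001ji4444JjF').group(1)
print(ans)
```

0

The match spans [0:13] → '0001ji4444JjF'.
Captured: group 1 = '0'.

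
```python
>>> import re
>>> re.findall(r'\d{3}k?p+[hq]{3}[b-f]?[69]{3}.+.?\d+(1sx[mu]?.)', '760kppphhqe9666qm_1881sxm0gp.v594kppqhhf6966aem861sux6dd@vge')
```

This matches exactly 3 of a digit, then optionally the literal 'k', then one or more of the literal 'p'; then exactly 3 of one of [hq], then optionally a character in [b-f]; then exactly 3 of one of [69]; then one or more of any character, then optionally any character, then one or more of a digit; then the literal '1sx', then optionally one of [mu], then any character (captured).
Walking the string: at [0:26] match '760kppphhqe9666qm_1881sxm0', group 1 = '1sxm0'.
Because there's exactly one group, `findall` drops the full match and keeps group 1 from the one hit.

['1sxm0']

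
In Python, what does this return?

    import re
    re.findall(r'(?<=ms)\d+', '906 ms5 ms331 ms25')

Lookahead/lookbehind check context without consuming it, so the matched span excludes the asserted characters.
Matches: at [6:7] → '5'; at [10:13] → '331'; at [16:18] → '25'.
`findall` yields the raw match text (3 of them) because the pattern has no groups.

['5', '331', '25']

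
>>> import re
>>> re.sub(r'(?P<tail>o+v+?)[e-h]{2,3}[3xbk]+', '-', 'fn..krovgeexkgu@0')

'fn..kr-gu@0'

The pattern matches one or more of a literal 'o', then one or more of the literal 'v' (lazy) (captured as 'tail'); then 2 to 3 of a character in [e-h]; then one or more of one of [3xbk].
Matches: at [6:13] → 'ovgeexk'.
Every occurrence is swapped for '-'.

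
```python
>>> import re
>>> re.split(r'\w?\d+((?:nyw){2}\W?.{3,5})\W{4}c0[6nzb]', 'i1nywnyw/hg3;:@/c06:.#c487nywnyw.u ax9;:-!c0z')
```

['', 'nywnyw/hg3', ':.#', 'nywnyw.u ax9', '']

This matches optionally a word character, then one or more of a digit; then the literal 'nyw' repeated 2 times, then optionally a non-word character, then 3 to 5 of any character (captured); then exactly 4 of a non-word character, then the literal 'c0', then one of [6nzb].
Matches to split on: at [0:19] → 'i1nywnyw/hg3;:@/c06'; at [22:45] → 'c487nywnyw.u ax9;:-!c0z'.
With a capturing group present, the delimiter's captured portion is kept in the result list.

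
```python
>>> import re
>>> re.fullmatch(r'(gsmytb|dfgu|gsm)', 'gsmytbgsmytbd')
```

None

`re.fullmatch` requires the pattern to consume the entire string.
Here there's no way to consume every character, so the call returns None.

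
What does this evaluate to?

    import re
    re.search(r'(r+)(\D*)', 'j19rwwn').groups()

('r', 'wwn')

The pattern matches one or more of a literal 'r' (captured); then zero or more of a non-digit (captured).
`search` walks the string left to right and returns the first match it finds.
The match spans [3:7] → 'rwwn'.
Captured: group 1 = 'r', group 2 = 'wwn'.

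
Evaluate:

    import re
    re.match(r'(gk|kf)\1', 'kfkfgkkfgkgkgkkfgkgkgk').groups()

('kf',)

A backreference is literal: `\1` must see the identical characters the first group matched.
With `match`, the pattern is implicitly anchored at the beginning.
The match spans [0:4] → 'kfkf'.
Captured: group 1 = 'kf'.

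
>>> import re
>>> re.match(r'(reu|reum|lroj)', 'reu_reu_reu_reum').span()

`re.match` only tries the pattern at the start of the string.
The match spans [0:3] → 'reu'.
Captured: group 1 = 'reu'.

(0, 3)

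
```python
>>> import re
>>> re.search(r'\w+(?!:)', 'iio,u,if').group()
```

The negative lookahead/lookbehind blocks any match where the forbidden context is present.
`re.search` scans for the first position where the pattern succeeds.
The match spans [0:3] → 'iio'.

'iio'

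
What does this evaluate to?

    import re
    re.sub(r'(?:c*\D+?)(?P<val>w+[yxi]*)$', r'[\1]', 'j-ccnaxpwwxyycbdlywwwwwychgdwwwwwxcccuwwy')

'[wwy]'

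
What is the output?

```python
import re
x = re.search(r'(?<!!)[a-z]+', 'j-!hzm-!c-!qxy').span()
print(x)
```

The negative lookahead/lookbehind blocks any match where the forbidden context is present.
Unlike `match`, `search` isn't anchored — it looks for the pattern anywhere in the string.
The match spans [0:1] → 'j'.

(0, 1)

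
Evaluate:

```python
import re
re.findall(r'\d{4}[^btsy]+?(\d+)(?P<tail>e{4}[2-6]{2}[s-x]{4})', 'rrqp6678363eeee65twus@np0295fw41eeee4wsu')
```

[('63', 'eeee65twus')]

Pattern: exactly 4 of a digit; then one or more of any character except [btsy] (lazy); then one or more of a digit (captured); then exactly 4 of a literal 'e', then exactly 2 of a character in [2-6], then exactly 4 of a character in [s-x] (captured as 'tail').
Because the quantifier is non-greedy, it stops expanding at the earliest point where the rest of the pattern can succeed.
Walking the string: at [4:21] match '6678363eeee65twus', groups = ('63', 'eeee65twus').
Multiple groups make `findall` return tuples — one 2-tuple for the one match.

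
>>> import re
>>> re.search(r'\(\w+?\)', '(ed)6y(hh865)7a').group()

'(ed)'

The match spans [0:4] → '(ed)'.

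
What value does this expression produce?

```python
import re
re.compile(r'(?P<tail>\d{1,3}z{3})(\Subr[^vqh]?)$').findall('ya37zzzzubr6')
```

[('37zzz', 'zubr6')]

2 groups means the one result is a tuple of 2 captured strings — 1 here.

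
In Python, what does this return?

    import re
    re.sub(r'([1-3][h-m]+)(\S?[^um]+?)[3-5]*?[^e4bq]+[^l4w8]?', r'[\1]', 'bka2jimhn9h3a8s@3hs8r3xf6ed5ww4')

This matches a character in [1-3], then one or more of a character in [h-m] (captured); then optionally a non-whitespace character, then one or more of any character except [um] (lazy) (captured); then zero or more of a character in [3-5] (lazy), then one or more of any character except [e4bq], then optionally any character except [l4w8].
The `?` after the quantifier makes it lazy — it takes as little as possible before letting the rest of the pattern try.
Matches: at [3:26] → '2jimhn9h3a8s@3hs8r3xf6e'.
Each match is replaced using the text its own group 1 captured.

'bka[2jimh]d5ww4'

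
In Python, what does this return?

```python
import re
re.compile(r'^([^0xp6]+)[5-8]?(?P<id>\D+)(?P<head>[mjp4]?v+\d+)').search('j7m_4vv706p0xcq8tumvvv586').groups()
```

('j7m_4', 'v', 'v706')

Pattern: anchored at the start of the string; then one or more of any character except [0xp6] (captured); then optionally a character in [5-8]; then one or more of a non-digit (captured as 'id'); then optionally one of [mjp4], then one or more of a literal 'v', then one or more of a digit (captured as 'head').
Unlike `match`, `search` isn't anchored — it looks for the pattern anywhere in the string.
The match spans [0:10] → 'j7m_4vv706'.
Captured: group 1 = 'j7m_4', group 2 = 'v', group 3 = 'v706'.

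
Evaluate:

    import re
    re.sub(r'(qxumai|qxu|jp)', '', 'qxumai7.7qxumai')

'7.7'

`|` is ordered: at each position the engine commits to the first alternative that works.
Matches: at [0:6] → 'qxumai'; at [9:15] → 'qxumai'.
Every occurrence is swapped for ''.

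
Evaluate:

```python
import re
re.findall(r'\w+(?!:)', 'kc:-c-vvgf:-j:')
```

The negative lookaround is zero-width — it rules out positions where the adjacent text would match, without consuming anything.
Matches: at [0:1] → 'k'; at [4:5] → 'c'; at [6:9] → 'vvg'.
`findall` yields the raw match text (3 of them) because the pattern has no groups.

['k', 'c', 'vvg']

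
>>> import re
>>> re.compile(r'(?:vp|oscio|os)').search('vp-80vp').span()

`search` walks the string left to right and returns the first match it finds.
The match spans [0:2] → 'vp'.

(0, 2)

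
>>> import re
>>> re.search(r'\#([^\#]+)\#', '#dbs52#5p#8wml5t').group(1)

'dbs52'

Unlike `match`, `search` isn't anchored — it looks for the pattern anywhere in the string.
The match spans [0:7] → '#dbs52#'.
Captured: group 1 = 'dbs52'.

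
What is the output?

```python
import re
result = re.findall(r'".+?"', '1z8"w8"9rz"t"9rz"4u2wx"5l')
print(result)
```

The `?` after the quantifier makes it lazy — it takes as little as possible before letting the rest of the pattern try.
With no groups in the pattern, `findall` gives back each whole match — 3 here.

['"w8"', '"t"', '"4u2wx"']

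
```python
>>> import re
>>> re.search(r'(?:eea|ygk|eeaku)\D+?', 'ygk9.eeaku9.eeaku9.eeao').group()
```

'eeak'

The match spans [5:9] → 'eeak'.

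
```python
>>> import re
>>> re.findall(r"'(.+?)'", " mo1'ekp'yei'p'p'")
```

['ekp', 'p']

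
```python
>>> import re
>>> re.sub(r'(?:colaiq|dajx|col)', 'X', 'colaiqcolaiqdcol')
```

The regex engine tests alternatives in the order written; an earlier branch that matches wins even if a later one would match more.
Matches: at [0:6] → 'colaiq'; at [6:12] → 'colaiq'; at [13:16] → 'col'.
Each match is replaced by 'X'.

'XXdX'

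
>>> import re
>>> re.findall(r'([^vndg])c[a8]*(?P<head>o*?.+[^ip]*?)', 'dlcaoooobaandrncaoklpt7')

[('l', 'oooobaandrncaoklpt7')]

Multiple groups make `findall` return tuples — one 2-tuple for the one match.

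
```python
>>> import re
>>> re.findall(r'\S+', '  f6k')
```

['f6k']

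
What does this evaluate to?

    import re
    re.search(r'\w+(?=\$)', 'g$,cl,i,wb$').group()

'g'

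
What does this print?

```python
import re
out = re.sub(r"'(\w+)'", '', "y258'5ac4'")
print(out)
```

Matches: at [4:10] → "'5ac4'".
Every occurrence is swapped for ''.

y258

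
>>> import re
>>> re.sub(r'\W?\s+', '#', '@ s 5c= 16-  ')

'#s#5c#16#'

This matches optionally a non-word character; then one or more of whitespace.
Each match is replaced by '#'.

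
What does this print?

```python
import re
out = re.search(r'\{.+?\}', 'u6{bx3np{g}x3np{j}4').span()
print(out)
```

(2, 11)

`re.search` scans for the first position where the pattern succeeds.
The match spans [2:11] → '{bx3np{g}'.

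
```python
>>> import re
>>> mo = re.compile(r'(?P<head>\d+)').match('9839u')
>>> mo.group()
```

'9839'

This matches one or more of a digit (captured as 'head').
`match` is anchored at position 0; if the pattern doesn't fit there, it returns None.
The match spans [0:4] → '9839'.
Captured: group 1 = '9839'.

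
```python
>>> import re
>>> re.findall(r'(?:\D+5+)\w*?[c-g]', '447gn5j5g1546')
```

['gn5j5g']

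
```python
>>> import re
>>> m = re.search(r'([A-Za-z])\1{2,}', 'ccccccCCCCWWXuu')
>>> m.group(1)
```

'c'

The match spans [0:6] → 'cccccc'.
Captured: group 1 = 'c'.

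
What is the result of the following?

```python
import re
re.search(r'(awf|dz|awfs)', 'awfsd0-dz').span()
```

Alternation isn't longest-match — the leftmost alternative that fits at this position is chosen.
The match spans [0:3] → 'awf'.

(0, 3)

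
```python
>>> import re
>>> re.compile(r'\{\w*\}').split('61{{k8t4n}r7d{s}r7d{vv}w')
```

Matches to split on: at [3:10] → '{k8t4n}'; at [13:16] → '{s}'; at [19:23] → '{vv}'.
The string is cut at each match, leaving 4 pieces.

['61{', 'r7d', 'r7d', 'w']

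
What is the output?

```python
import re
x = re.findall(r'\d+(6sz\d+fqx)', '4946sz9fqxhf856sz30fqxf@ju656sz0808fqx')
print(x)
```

['6sz9fqx', '6sz30fqx', '6sz0808fqx']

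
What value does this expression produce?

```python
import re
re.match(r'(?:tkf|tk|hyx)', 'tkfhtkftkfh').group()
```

'tkf'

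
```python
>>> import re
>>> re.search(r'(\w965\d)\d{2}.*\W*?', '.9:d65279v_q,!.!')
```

This matches a word character, then the literal '965', then a digit (captured); then exactly 2 of a digit, then zero or more of any character, then zero or more of a non-word character (lazy).
Here nothing in the string fits, so the call returns None.

None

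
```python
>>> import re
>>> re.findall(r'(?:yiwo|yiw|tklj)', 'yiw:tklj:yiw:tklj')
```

['yiw', 'tklj', 'yiw', 'tklj']

No capturing groups, so `findall` returns the 4 full match strings.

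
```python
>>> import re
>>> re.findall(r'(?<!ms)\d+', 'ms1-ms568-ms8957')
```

A negative assertion filters positions out without eating any characters.
No capturing groups, so `findall` returns the 2 full match strings.

['68', '957']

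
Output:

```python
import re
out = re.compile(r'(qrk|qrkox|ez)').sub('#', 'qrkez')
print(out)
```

##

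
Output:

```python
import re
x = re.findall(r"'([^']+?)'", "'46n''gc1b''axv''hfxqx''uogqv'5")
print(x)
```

`findall` collects group 1 from each match (5 total).

['46n', 'gc1b', 'axv', 'hfxqx', 'uogqv']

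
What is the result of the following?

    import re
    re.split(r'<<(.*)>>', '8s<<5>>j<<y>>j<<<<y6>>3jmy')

['8s', '5>>j<<y>>j<<<<y6', '3jmy']

Matches to split on: at [2:22] → '<<5>>j<<y>>j<<<<y6>>'.
The group in the pattern means `split` returns the separators' captures alongside the pieces.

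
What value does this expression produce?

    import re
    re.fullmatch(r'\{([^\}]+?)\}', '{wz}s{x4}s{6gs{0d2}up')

For `fullmatch`, every character of the input must be accounted for by the pattern.
Here the pattern can't cover the whole string, so the call returns None.

None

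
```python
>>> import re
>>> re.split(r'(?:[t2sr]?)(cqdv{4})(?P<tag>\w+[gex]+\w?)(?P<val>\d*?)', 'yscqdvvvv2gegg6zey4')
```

With the lazy modifier that quantifier settles for the fewest repetitions that let the rest of the pattern succeed (the atoms after it are unaffected and can still be greedy).
The group in the pattern means `split` returns the separators' captures alongside the pieces.

['y', 'cqdvvvv', '2gegg6zey', '', '4']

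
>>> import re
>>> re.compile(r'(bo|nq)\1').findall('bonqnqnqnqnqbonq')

['nq', 'nq']

The backreference `\1` re-matches whatever the first group consumed, character for character.
One capturing group, so `findall` returns just the captured substring from each match — 2 in all.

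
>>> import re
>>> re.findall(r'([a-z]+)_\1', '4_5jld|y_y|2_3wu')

`\1` is not a pattern — it's the concrete string captured by group 1, re-applied verbatim.
Walking the string: at [7:10] match 'y_y', group 1 = 'y'.
`findall` collects group 1 from the one match (1 total).

['y']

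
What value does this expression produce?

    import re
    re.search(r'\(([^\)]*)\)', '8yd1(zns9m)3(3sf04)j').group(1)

'zns9m'

The match spans [4:11] → '(zns9m)'.
Captured: group 1 = 'zns9m'.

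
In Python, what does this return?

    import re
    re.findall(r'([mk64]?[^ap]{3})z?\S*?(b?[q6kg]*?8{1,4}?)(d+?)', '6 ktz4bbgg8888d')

Pattern: optionally one of [mk64], then exactly 3 of any character except [ap] (captured); then optionally the literal 'z', then zero or more of a non-whitespace character (lazy); then optionally a literal 'b', then zero or more of one of [q6kg] (lazy), then 1 to 4 of the literal '8' (lazy) (captured); then one or more of a literal 'd' (lazy) (captured).
Lazy quantifiers expand one character at a time until the remainder of the pattern can match.
Matches: at [0:15] match '6 ktz4bbgg8888d', groups = ('6 kt', 'bgg8888', 'd').
With 3 capturing groups, `findall` returns a 3-tuple per match.

[('6 kt', 'bgg8888', 'd')]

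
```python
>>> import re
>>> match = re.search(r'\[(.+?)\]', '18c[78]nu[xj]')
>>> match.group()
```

'[78]'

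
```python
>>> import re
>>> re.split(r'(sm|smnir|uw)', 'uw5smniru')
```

['', 'uw', '5', 'sm', 'niru']

`|` is ordered: at each position the engine commits to the first alternative that works.
Matches to split on: at [0:2] → 'uw'; at [3:5] → 'sm'.
With a capturing group present, the delimiter's captured portion is kept in the result list.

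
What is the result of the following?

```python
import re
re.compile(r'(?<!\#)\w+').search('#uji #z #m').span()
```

(2, 4)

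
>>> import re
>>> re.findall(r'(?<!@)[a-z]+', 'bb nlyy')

`(?!…)`/`(?<!…)` only lets a position through if the neighbouring text does NOT match; no characters are consumed.
With no groups in the pattern, `findall` gives back each whole match — 2 here.

['bb', 'nlyy']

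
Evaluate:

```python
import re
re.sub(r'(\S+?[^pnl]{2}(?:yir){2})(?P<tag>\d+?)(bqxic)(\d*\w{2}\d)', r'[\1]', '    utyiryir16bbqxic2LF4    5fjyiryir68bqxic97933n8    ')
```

Pattern: one or more of a non-whitespace character (lazy), then exactly 2 of any character except [pnl], then the literal 'yir' repeated 2 times (captured); then one or more of a digit (lazy) (captured as 'tag'); then the literal 'bqx', then the literal 'ic' (captured); then zero or more of a digit, then exactly 2 of a word character, then a digit (captured).
Matches: at [28:51] → '5fjyiryir68bqxic97933n8'.
`\1` in the replacement pulls in group 1's text for each match.

'    utyiryir16bbqxic2LF4    [5fjyiryir]    '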